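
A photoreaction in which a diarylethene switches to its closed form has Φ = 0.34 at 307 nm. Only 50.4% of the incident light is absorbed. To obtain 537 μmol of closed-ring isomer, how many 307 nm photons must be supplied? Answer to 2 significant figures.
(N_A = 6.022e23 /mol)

1.9e21 photons

Product: 537 μmol = 5.37e-4 mol.
Photons that must be absorbed: 5.37e-4 / 0.34 = 0.001579 mol.
Incident photons needed: 0.001579 / 0.504 = 0.003133 mol.
Photon count: 0.003133 × 6.022e23 = 1.9e21.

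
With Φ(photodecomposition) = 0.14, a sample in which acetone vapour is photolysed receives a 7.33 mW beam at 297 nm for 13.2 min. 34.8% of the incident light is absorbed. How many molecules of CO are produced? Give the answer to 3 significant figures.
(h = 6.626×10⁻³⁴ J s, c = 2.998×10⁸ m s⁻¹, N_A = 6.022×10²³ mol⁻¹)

4.23×10¹⁷ molecules

Photon energy at 297 nm: hc/λ = (6.626×10⁻³⁴)(2.998×10⁸)/(297×10⁻⁹) = 6.688×10⁻¹⁹ J.
Energy delivered: (7.33 mW)(792 s) = 5.805 J.
Photons incident: 5.805 / 6.688×10⁻¹⁹ = 8.680×10¹⁸, i.e. 8.680×10¹⁸/6.022×10²³ = 1.441×10⁻⁵ mol.
Photons absorbed: 0.348 × 1.441×10⁻⁵ = 5.015×10⁻⁶ mol.
Product: Φ × n_abs = 0.14 × 5.015×10⁻⁶ = 7.021×10⁻⁷ mol.
As a count: 7.021×10⁻⁷ × 6.022×10²³ = 4.23×10¹⁷.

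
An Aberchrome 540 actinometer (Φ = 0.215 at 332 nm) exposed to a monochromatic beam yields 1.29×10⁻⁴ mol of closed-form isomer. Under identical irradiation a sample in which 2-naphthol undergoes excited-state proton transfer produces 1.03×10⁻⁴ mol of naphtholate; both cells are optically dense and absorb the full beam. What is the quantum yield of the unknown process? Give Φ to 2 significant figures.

Φ = 0.17

Photons absorbed by the actinometer: 1.29×10⁻⁴ / 0.215 = 6.000×10⁻⁴ mol.
Φ(unknown) = 1.03×10⁻⁴ / 6.000×10⁻⁴ = 0.17.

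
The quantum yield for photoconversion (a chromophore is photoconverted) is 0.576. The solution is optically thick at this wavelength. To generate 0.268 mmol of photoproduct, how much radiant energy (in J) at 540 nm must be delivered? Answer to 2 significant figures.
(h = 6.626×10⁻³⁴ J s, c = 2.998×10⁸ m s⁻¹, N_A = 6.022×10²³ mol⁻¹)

100 J

Product: 0.268 mmol = 2.68×10⁻⁴ mol.
Photons that must be absorbed: 2.68×10⁻⁴ / 0.576 = 4.653×10⁻⁴ mol.
Photon energy: hc/λ = 3.679×10⁻¹⁹ J; per mole, 2.215×10⁵ J mol⁻¹.
Energy required: 4.653×10⁻⁴ × 2.215×10⁵ = 100 J.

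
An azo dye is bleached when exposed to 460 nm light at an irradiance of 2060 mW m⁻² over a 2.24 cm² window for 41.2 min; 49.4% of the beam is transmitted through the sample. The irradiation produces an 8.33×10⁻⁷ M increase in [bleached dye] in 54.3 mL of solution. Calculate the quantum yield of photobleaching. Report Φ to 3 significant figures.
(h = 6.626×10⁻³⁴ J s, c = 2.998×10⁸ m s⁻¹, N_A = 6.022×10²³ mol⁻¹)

Φ = 0.0204

Product: (8.33×10⁻⁷ M)(0.0543 L) = 4.523×10⁻⁸ mol.
Photon energy at 460 nm: hc/λ = (6.626×10⁻³⁴)(2.998×10⁸)/(460×10⁻⁹) = 4.318×10⁻¹⁹ J.
Energy delivered: (2060 mW m⁻²)(2.24×10⁻⁴ m²)(2472 s) = 1.141 J.
Photons incident: 1.141 / 4.318×10⁻¹⁹ = 2.642×10¹⁸, i.e. 2.642×10¹⁸/6.022×10²³ = 4.387×10⁻⁶ mol.
Fraction absorbed: 1 − 49.4/100 = 0.5060.
Photons absorbed: 0.5060 × 4.387×10⁻⁶ = 2.220×10⁻⁶ mol.
Φ = 4.523×10⁻⁸ mol / 2.220×10⁻⁶ mol photons = 0.0204.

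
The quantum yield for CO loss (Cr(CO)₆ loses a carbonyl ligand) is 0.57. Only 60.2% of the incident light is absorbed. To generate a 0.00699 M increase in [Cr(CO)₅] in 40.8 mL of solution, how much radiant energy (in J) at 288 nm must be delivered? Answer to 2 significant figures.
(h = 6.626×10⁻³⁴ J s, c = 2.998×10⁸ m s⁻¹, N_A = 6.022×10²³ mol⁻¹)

350 J

Product: (0.00699 M)(0.0408 L) = 2.852×10⁻⁴ mol.
Photons that must be absorbed: 2.852×10⁻⁴ / 0.57 = 5.004×10⁻⁴ mol.
Incident photons needed: 5.004×10⁻⁴ / 0.602 = 8.312×10⁻⁴ mol.
Photon energy: hc/λ = 6.897×10⁻¹⁹ J; per mole, 4.153×10⁵ J mol⁻¹.
Energy required: 8.312×10⁻⁴ × 4.153×10⁵ = 350 J.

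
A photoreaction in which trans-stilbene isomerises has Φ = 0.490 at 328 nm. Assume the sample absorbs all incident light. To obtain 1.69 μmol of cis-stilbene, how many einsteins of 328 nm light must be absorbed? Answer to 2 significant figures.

3.4e-6 einstein

Product: 1.69 μmol = 1.69e-6 mol.
Photons that must be absorbed: 1.69e-6 / 0.490 = 3.449e-6 mol.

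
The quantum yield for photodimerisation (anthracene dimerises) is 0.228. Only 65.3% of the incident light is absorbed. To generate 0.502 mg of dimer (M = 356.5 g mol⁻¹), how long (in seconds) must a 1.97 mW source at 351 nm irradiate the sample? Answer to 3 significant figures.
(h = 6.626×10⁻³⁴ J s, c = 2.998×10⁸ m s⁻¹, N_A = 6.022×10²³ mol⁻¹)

t ≈ 1640 s

Product: 0.502 mg / 356.5 g mol⁻¹ = 1.408×10⁻⁶ mol.
Photons that must be absorbed: 1.408×10⁻⁶ / 0.228 = 6.175×10⁻⁶ mol.
Incident photons needed: 6.175×10⁻⁶ / 0.653 = 9.456×10⁻⁶ mol.
Photon energy: hc/λ = 5.659×10⁻¹⁹ J; per mole, 3.408×10⁵ J mol⁻¹.
Energy required: 9.456×10⁻⁶ × 3.408×10⁵ = 3.223 J.
Time: 3.223 J / 0.00197 W = 1640 s.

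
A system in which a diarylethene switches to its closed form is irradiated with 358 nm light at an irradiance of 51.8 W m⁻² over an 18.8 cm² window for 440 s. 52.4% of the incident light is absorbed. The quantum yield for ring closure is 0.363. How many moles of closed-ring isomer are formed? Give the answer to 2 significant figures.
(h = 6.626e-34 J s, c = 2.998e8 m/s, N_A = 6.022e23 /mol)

Photon energy at 358 nm: hc/λ = (6.626e-34)(2.998e8)/(358e-9) = 5.549e-19 J.
Energy delivered: (51.8 W m⁻²)(18.8e-4 m²)(440 s) = 42.85 J.
Photons incident: 42.85 / 5.549e-19 = 7.722e19, i.e. 7.722e19/6.022e23 = 1.282e-4 mol.
Photons absorbed: 0.524 × 1.282e-4 = 6.718e-5 mol.
Product: Φ × n_abs = 0.363 × 6.718e-5 = 2.439e-5 mol.

2.4e-5 mol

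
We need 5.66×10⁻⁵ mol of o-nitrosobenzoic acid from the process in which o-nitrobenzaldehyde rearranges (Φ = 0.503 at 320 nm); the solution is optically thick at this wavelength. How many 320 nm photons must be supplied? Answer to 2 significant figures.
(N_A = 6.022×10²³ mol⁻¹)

6.8×10¹⁹ photons

Photons that must be absorbed: 5.66×10⁻⁵ / 0.503 = 1.125×10⁻⁴ mol.
Photon count: 1.125×10⁻⁴ × 6.022×10²³ = 6.8×10¹⁹.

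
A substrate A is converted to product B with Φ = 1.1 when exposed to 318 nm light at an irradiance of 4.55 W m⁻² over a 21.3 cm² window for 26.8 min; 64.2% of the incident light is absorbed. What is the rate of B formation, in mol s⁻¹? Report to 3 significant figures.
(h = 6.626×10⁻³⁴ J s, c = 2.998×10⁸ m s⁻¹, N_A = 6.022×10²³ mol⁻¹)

Photon energy at 318 nm: hc/λ = (6.626×10⁻³⁴)(2.998×10⁸)/(318×10⁻⁹) = 6.247×10⁻¹⁹ J.
Energy delivered: (4.55 W m⁻²)(21.3×10⁻⁴ m²)(1608 s) = 15.58 J.
Photons incident: 15.58 / 6.247×10⁻¹⁹ = 2.494×10¹⁹, i.e. 2.494×10¹⁹/6.022×10²³ = 4.141×10⁻⁵ mol.
Photons absorbed: 0.642 × 4.141×10⁻⁵ = 2.659×10⁻⁵ mol.
Product formed: 1.1 × 2.659×10⁻⁵ = 2.925×10⁻⁵ mol.
Rate: 2.925×10⁻⁵ / 1608 s = 1.82×10⁻⁸ mol s⁻¹.

1.82×10⁻⁸ mol s⁻¹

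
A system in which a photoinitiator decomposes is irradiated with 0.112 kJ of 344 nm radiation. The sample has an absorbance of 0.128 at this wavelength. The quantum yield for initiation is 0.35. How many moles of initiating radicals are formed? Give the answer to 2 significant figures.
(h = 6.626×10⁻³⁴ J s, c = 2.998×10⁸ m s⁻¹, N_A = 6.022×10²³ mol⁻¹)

Photon energy at 344 nm: hc/λ = (6.626×10⁻³⁴)(2.998×10⁸)/(344×10⁻⁹) = 5.775×10⁻¹⁹ J.
Incident energy: 0.112 kJ = 112 J.
Photons incident: 112 / 5.775×10⁻¹⁹ = 1.939×10²⁰, i.e. 1.939×10²⁰/6.022×10²³ = 3.220×10⁻⁴ mol.
Fraction absorbed: 1 − 10^(−0.128) = 0.2553.
Photons absorbed: 0.2553 × 3.220×10⁻⁴ = 8.221×10⁻⁵ mol.
Product: Φ × n_abs = 0.35 × 8.221×10⁻⁵ = 2.877×10⁻⁵ mol.

2.9×10⁻⁵ mol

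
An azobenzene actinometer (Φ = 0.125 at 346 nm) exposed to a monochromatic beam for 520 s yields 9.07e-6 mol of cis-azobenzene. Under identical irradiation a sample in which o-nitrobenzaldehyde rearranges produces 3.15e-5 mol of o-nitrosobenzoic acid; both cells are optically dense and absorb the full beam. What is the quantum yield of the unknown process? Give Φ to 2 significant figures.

Φ = 0.43

Photons absorbed by the actinometer: 9.07e-6 / 0.125 = 7.256e-5 mol.
Φ(unknown) = 3.15e-5 / 7.256e-5 = 0.43.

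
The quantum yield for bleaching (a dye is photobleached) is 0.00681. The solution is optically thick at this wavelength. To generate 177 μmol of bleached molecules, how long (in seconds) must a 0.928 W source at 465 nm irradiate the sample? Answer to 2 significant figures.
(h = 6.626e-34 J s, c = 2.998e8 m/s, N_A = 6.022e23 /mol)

t ≈ 7200 s

Product: 177 μmol = 1.77e-4 mol.
Photons that must be absorbed: 1.77e-4 / 0.00681 = 0.02599 mol.
Photon energy: hc/λ = 4.272e-19 J; per mole, 2.573e5 J mol⁻¹.
Energy required: 0.02599 × 2.573e5 = 6687 J.
Time: 6687 J / 0.928 W = 7200 s.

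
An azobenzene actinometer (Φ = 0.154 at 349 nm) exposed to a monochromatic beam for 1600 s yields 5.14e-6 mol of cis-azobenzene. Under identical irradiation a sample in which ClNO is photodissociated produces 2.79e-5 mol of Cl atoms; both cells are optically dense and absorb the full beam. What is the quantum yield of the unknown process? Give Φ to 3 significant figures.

Φ = 0.836

Photons absorbed by the actinometer: 5.14e-6 / 0.154 = 3.338e-5 mol.
Φ(unknown) = 2.79e-5 / 3.338e-5 = 0.836.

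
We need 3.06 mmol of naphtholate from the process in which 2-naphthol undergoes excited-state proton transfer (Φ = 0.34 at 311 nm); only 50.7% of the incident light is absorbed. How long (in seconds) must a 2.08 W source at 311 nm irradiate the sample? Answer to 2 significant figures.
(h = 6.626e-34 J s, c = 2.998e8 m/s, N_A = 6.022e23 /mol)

t ≈ 3300 s

Product: 3.06 mmol = 0.00306 mol.
Photons that must be absorbed: 0.00306 / 0.34 = 0.009000 mol.
Incident photons needed: 0.009000 / 0.507 = 0.01775 mol.
Photon energy: hc/λ = 6.387e-19 J; per mole, 3.846e5 J mol⁻¹.
Energy required: 0.01775 × 3.846e5 = 6827 J.
Time: 6827 J / 2.08 W = 3300 s.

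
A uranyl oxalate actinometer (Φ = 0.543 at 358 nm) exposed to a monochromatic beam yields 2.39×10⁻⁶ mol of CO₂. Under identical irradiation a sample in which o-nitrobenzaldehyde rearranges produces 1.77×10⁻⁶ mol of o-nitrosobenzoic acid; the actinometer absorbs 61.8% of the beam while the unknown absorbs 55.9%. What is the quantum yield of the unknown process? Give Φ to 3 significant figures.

Φ = 0.445

Photons absorbed by the actinometer: 2.39×10⁻⁶ / 0.543 = 4.401×10⁻⁶ mol.
Incident flux: 4.401×10⁻⁶ / 0.618 = 7.121×10⁻⁶ einstein.
Absorbed by unknown: 0.559 × 7.121×10⁻⁶ = 3.981×10⁻⁶ mol.
Φ(unknown) = 1.77×10⁻⁶ / 3.981×10⁻⁶ = 0.445.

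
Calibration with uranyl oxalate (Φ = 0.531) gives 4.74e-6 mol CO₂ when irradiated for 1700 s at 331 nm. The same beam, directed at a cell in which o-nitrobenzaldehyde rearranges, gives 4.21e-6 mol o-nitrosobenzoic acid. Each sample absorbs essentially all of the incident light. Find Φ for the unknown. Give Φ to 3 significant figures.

Photons absorbed by the actinometer: 4.74e-6 / 0.531 = 8.927e-6 mol.
Φ(unknown) = 4.21e-6 / 8.927e-6 = 0.472.

Φ = 0.472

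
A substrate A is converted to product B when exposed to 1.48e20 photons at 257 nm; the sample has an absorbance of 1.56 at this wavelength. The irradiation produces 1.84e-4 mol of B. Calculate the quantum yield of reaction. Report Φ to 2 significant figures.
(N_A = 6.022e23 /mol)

Moles of photons: 1.48e20 / 6.022e23 = 2.458e-4 mol.
Fraction absorbed: 1 − 10^(−1.56) = 0.9725.
Photons absorbed: 0.9725 × 2.458e-4 = 2.390e-4 mol.
Φ = 1.84e-4 mol / 2.390e-4 mol photons = 0.77.

Φ = 0.77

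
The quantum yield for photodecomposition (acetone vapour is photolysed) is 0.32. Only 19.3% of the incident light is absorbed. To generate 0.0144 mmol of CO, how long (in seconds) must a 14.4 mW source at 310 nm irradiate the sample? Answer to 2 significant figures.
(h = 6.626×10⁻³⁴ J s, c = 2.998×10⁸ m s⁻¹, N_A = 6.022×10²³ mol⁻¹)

t ≈ 6200 s

Product: 0.0144 mmol = 1.44×10⁻⁵ mol.
Photons that must be absorbed: 1.44×10⁻⁵ / 0.32 = 4.500×10⁻⁵ mol.
Incident photons needed: 4.500×10⁻⁵ / 0.193 = 2.332×10⁻⁴ mol.
Photon energy: hc/λ = 6.408×10⁻¹⁹ J; per mole, 3.859×10⁵ J mol⁻¹.
Energy required: 2.332×10⁻⁴ × 3.859×10⁵ = 89.99 J.
Time: 89.99 J / 0.0144 W = 6200 s.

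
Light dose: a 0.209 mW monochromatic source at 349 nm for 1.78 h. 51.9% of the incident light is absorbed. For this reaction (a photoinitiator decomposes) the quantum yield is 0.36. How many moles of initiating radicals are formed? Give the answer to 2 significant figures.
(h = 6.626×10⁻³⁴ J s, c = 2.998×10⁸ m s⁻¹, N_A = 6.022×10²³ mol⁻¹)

7.3×10⁻⁷ mol

Photon energy at 349 nm: hc/λ = (6.626×10⁻³⁴)(2.998×10⁸)/(349×10⁻⁹) = 5.692×10⁻¹⁹ J.
Energy delivered: (0.209 mW)(6408 s) = 1.339 J.
Photons incident: 1.339 / 5.692×10⁻¹⁹ = 2.352×10¹⁸, i.e. 2.352×10¹⁸/6.022×10²³ = 3.906×10⁻⁶ mol.
Photons absorbed: 0.519 × 3.906×10⁻⁶ = 2.027×10⁻⁶ mol.
Product: Φ × n_abs = 0.36 × 2.027×10⁻⁶ = 7.297×10⁻⁷ mol.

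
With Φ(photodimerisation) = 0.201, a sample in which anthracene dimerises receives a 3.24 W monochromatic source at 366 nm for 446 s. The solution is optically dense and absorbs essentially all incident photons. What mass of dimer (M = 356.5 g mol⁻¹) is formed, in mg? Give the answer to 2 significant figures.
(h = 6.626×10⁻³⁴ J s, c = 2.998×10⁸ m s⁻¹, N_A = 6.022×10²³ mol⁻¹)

320 mg

Photon energy at 366 nm: hc/λ = (6.626×10⁻³⁴)(2.998×10⁸)/(366×10⁻⁹) = 5.428×10⁻¹⁹ J.
Energy delivered: (3.24 W)(446 s) = 1445 J.
Photons incident: 1445 / 5.428×10⁻¹⁹ = 2.662×10²¹, i.e. 2.662×10²¹/6.022×10²³ = 0.004420 mol.
Product: Φ × n_abs = 0.201 × 0.004420 = 8.884×10⁻⁴ mol.
Mass: 8.884×10⁻⁴ × 356.5 = 0.3167 g = 320 mg.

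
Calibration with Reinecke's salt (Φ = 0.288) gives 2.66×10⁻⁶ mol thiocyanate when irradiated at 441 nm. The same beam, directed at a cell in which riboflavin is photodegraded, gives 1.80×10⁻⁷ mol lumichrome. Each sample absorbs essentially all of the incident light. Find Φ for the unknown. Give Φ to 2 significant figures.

Φ = 0.019

Photons absorbed by the actinometer: 2.66×10⁻⁶ / 0.288 = 9.236×10⁻⁶ mol.
Φ(unknown) = 1.80×10⁻⁷ / 9.236×10⁻⁶ = 0.019.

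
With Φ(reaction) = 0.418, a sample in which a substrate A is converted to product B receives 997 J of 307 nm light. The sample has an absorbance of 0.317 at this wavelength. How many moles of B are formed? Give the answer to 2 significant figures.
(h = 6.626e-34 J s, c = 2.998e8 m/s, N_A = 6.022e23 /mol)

Photon energy at 307 nm: hc/λ = (6.626e-34)(2.998e8)/(307e-9) = 6.471e-19 J.
Photons incident: 997 / 6.471e-19 = 1.541e21, i.e. 1.541e21/6.022e23 = 0.002559 mol.
Fraction absorbed: 1 − 10^(−0.317) = 0.5181.
Photons absorbed: 0.5181 × 0.002559 = 0.001326 mol.
Product: Φ × n_abs = 0.418 × 0.001326 = 5.543e-4 mol.

5.5e-4 mol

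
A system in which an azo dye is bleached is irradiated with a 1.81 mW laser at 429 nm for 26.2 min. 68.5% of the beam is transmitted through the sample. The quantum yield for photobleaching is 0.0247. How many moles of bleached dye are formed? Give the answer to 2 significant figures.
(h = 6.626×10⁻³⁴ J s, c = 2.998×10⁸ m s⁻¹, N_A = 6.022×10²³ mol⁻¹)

Photon energy at 429 nm: hc/λ = (6.626×10⁻³⁴)(2.998×10⁸)/(429×10⁻⁹) = 4.630×10⁻¹⁹ J.
Energy delivered: (1.81 mW)(1572 s) = 2.845 J.
Photons incident: 2.845 / 4.630×10⁻¹⁹ = 6.145×10¹⁸, i.e. 6.145×10¹⁸/6.022×10²³ = 1.020×10⁻⁵ mol.
Fraction absorbed: 1 − 68.5/100 = 0.3150.
Photons absorbed: 0.3150 × 1.020×10⁻⁵ = 3.213×10⁻⁶ mol.
Product: Φ × n_abs = 0.0247 × 3.213×10⁻⁶ = 7.936×10⁻⁸ mol.

7.9×10⁻⁸ mol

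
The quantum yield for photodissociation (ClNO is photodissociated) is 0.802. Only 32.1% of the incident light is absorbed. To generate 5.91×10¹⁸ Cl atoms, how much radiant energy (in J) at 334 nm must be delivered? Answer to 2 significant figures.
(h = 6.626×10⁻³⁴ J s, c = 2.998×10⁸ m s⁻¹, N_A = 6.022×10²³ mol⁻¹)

14 J

Product: 5.91×10¹⁸ / 6.022×10²³ = 9.814×10⁻⁶ mol.
Photons that must be absorbed: 9.814×10⁻⁶ / 0.802 = 1.224×10⁻⁵ mol.
Incident photons needed: 1.224×10⁻⁵ / 0.321 = 3.813×10⁻⁵ mol.
Photon energy: hc/λ = 5.948×10⁻¹⁹ J; per mole, 3.582×10⁵ J mol⁻¹.
Energy required: 3.813×10⁻⁵ × 3.582×10⁵ = 14 J.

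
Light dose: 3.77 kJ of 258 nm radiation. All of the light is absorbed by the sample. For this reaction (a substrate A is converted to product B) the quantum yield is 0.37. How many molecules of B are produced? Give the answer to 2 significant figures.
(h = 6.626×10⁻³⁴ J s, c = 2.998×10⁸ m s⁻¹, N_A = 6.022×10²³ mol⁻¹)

Photon energy at 258 nm: hc/λ = (6.626×10⁻³⁴)(2.998×10⁸)/(258×10⁻⁹) = 7.700×10⁻¹⁹ J.
Incident energy: 3.77 kJ = 3770 J.
Photons incident: 3770 / 7.700×10⁻¹⁹ = 4.896×10²¹, i.e. 4.896×10²¹/6.022×10²³ = 0.008130 mol.
Product: Φ × n_abs = 0.37 × 0.008130 = 0.003008 mol.
As a count: 0.003008 × 6.022×10²³ = 1.8×10²¹.

1.8×10²¹ molecules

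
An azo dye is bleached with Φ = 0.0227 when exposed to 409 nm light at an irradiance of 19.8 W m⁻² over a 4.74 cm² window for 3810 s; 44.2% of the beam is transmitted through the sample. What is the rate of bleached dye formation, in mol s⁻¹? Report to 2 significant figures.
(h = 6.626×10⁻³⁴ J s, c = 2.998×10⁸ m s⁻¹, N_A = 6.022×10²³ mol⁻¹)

Photon energy at 409 nm: hc/λ = (6.626×10⁻³⁴)(2.998×10⁸)/(409×10⁻⁹) = 4.857×10⁻¹⁹ J.
Energy delivered: (19.8 W m⁻²)(4.74×10⁻⁴ m²)(3810 s) = 35.76 J.
Photons incident: 35.76 / 4.857×10⁻¹⁹ = 7.363×10¹⁹, i.e. 7.363×10¹⁹/6.022×10²³ = 1.223×10⁻⁴ mol.
Fraction absorbed: 1 − 44.2/100 = 0.5580.
Photons absorbed: 0.5580 × 1.223×10⁻⁴ = 6.824×10⁻⁵ mol.
Product formed: 0.0227 × 6.824×10⁻⁵ = 1.549×10⁻⁶ mol.
Rate: 1.549×10⁻⁶ / 3810 s = 4.1×10⁻¹⁰ mol s⁻¹.

4.1×10⁻¹⁰ mol s⁻¹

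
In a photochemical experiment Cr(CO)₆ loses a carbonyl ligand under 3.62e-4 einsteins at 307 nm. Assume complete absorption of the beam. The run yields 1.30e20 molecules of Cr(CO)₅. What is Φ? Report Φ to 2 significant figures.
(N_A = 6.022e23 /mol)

Φ = 0.60

Product: 1.30e20 / 6.022e23 = 2.159e-4 mol.
Φ = 2.159e-4 mol / 3.62e-4 mol photons = 0.60.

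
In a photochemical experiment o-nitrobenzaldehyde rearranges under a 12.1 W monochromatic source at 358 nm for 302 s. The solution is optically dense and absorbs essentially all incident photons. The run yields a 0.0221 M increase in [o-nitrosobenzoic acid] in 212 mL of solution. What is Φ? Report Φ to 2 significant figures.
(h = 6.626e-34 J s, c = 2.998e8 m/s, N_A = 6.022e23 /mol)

Product: (0.0221 M)(0.212 L) = 0.004685 mol.
Photon energy at 358 nm: hc/λ = (6.626e-34)(2.998e8)/(358e-9) = 5.549e-19 J.
Energy delivered: (12.1 W)(302 s) = 3654 J.
Photons incident: 3654 / 5.549e-19 = 6.585e21, i.e. 6.585e21/6.022e23 = 0.01093 mol.
Φ = 0.004685 mol / 0.01093 mol photons = 0.43.

Φ = 0.43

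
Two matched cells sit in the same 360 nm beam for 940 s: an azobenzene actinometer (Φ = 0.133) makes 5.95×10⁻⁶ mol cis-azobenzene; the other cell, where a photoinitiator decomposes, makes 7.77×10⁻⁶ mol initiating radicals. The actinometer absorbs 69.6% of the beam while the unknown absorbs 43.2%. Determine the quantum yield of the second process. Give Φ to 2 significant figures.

Φ = 0.28

Photons absorbed by the actinometer: 5.95×10⁻⁶ / 0.133 = 4.474×10⁻⁵ mol.
Incident flux: 4.474×10⁻⁵ / 0.696 = 6.428×10⁻⁵ einstein.
Absorbed by unknown: 0.432 × 6.428×10⁻⁵ = 2.777×10⁻⁵ mol.
Φ(unknown) = 7.77×10⁻⁶ / 2.777×10⁻⁵ = 0.28.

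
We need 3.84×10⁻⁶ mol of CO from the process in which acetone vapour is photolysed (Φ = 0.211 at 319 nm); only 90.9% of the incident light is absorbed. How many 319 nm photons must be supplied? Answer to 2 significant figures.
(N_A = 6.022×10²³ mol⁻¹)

1.2×10¹⁹ photons

Photons that must be absorbed: 3.84×10⁻⁶ / 0.211 = 1.820×10⁻⁵ mol.
Incident photons needed: 1.820×10⁻⁵ / 0.909 = 2.002×10⁻⁵ mol.
Photon count: 2.002×10⁻⁵ × 6.022×10²³ = 1.2×10¹⁹.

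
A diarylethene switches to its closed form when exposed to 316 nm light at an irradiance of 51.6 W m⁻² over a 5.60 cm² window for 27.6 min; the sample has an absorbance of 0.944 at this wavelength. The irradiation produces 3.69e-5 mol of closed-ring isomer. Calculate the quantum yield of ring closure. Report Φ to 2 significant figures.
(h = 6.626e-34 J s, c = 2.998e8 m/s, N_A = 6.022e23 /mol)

Photon energy at 316 nm: hc/λ = (6.626e-34)(2.998e8)/(316e-9) = 6.286e-19 J.
Energy delivered: (51.6 W m⁻²)(5.60e-4 m²)(1656 s) = 47.85 J.
Photons incident: 47.85 / 6.286e-19 = 7.612e19, i.e. 7.612e19/6.022e23 = 1.264e-4 mol.
Fraction absorbed: 1 − 10^(−0.944) = 0.8862.
Photons absorbed: 0.8862 × 1.264e-4 = 1.120e-4 mol.
Φ = 3.69e-5 mol / 1.120e-4 mol photons = 0.33.

Φ = 0.33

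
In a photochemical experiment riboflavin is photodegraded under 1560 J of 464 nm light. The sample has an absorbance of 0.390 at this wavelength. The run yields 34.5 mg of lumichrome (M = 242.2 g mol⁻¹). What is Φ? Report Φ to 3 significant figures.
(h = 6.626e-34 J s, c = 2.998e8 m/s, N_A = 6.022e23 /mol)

Φ = 0.0397

Product: 34.5 mg / 242.2 g mol⁻¹ = 1.424e-4 mol.
Photon energy at 464 nm: hc/λ = (6.626e-34)(2.998e8)/(464e-9) = 4.281e-19 J.
Photons incident: 1560 / 4.281e-19 = 3.644e21, i.e. 3.644e21/6.022e23 = 0.006051 mol.
Fraction absorbed: 1 − 10^(−0.390) = 0.5926.
Photons absorbed: 0.5926 × 0.006051 = 0.003586 mol.
Φ = 1.424e-4 mol / 0.003586 mol photons = 0.0397.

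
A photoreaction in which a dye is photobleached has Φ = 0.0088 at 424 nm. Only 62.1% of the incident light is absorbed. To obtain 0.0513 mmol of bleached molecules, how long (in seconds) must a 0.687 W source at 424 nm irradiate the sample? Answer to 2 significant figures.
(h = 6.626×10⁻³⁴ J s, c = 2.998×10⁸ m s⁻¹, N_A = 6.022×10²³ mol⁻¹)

t ≈ 3900 s

Product: 0.0513 mmol = 5.13×10⁻⁵ mol.
Photons that must be absorbed: 5.13×10⁻⁵ / 0.0088 = 0.005830 mol.
Incident photons needed: 0.005830 / 0.621 = 0.009388 mol.
Photon energy: hc/λ = 4.685×10⁻¹⁹ J; per mole, 2.821×10⁵ J mol⁻¹.
Energy required: 0.009388 × 2.821×10⁵ = 2648 J.
Time: 2648 J / 0.687 W = 3900 s.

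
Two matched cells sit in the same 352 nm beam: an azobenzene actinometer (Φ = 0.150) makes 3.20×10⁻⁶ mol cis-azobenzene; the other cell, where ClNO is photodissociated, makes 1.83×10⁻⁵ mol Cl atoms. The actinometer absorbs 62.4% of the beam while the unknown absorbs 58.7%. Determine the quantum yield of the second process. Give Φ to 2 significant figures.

Photons absorbed by the actinometer: 3.20×10⁻⁶ / 0.150 = 2.133×10⁻⁵ mol.
Incident flux: 2.133×10⁻⁵ / 0.624 = 3.418×10⁻⁵ einstein.
Absorbed by unknown: 0.587 × 3.418×10⁻⁵ = 2.006×10⁻⁵ mol.
Φ(unknown) = 1.83×10⁻⁵ / 2.006×10⁻⁵ = 0.91.

Φ = 0.91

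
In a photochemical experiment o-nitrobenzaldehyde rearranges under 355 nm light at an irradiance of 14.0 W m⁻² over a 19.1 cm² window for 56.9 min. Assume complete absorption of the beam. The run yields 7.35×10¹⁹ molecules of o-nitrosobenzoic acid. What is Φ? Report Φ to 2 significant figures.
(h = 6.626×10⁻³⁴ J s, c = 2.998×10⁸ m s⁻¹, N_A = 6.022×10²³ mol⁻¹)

Φ = 0.45

Product: 7.35×10¹⁹ / 6.022×10²³ = 1.221×10⁻⁴ mol.
Photon energy at 355 nm: hc/λ = (6.626×10⁻³⁴)(2.998×10⁸)/(355×10⁻⁹) = 5.596×10⁻¹⁹ J.
Energy delivered: (14.0 W m⁻²)(19.1×10⁻⁴ m²)(3414 s) = 91.29 J.
Photons incident: 91.29 / 5.596×10⁻¹⁹ = 1.631×10²⁰, i.e. 1.631×10²⁰/6.022×10²³ = 2.708×10⁻⁴ mol.
Φ = 1.221×10⁻⁴ mol / 2.708×10⁻⁴ mol photons = 0.45.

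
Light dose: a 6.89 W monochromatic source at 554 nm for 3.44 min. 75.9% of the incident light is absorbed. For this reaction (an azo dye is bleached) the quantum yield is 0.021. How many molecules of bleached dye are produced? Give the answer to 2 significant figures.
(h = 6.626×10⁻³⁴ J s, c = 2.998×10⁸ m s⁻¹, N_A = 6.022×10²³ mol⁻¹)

6.3×10¹⁹ molecules

Photon energy at 554 nm: hc/λ = (6.626×10⁻³⁴)(2.998×10⁸)/(554×10⁻⁹) = 3.586×10⁻¹⁹ J.
Energy delivered: (6.89 W)(206.4 s) = 1422 J.
Photons incident: 1422 / 3.586×10⁻¹⁹ = 3.965×10²¹, i.e. 3.965×10²¹/6.022×10²³ = 0.006584 mol.
Photons absorbed: 0.759 × 0.006584 = 0.004997 mol.
Product: Φ × n_abs = 0.021 × 0.004997 = 1.049×10⁻⁴ mol.
As a count: 1.049×10⁻⁴ × 6.022×10²³ = 6.3×10¹⁹.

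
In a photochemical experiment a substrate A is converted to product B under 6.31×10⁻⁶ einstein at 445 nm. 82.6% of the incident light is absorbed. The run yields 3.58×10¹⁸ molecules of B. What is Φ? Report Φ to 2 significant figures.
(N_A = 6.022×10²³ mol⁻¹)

Product: 3.58×10¹⁸ / 6.022×10²³ = 5.945×10⁻⁶ mol.
Photons absorbed: 0.826 × 6.31×10⁻⁶ = 5.212×10⁻⁶ mol.
Φ = 5.945×10⁻⁶ mol / 5.212×10⁻⁶ mol photons = 1.1.

Φ = 1.1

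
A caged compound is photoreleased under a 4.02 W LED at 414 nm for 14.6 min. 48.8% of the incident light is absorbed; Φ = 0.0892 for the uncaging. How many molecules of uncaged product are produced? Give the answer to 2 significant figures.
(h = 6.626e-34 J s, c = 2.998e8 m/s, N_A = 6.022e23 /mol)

Photon energy at 414 nm: hc/λ = (6.626e-34)(2.998e8)/(414e-9) = 4.798e-19 J.
Energy delivered: (4.02 W)(876 s) = 3522 J.
Photons incident: 3522 / 4.798e-19 = 7.341e21, i.e. 7.341e21/6.022e23 = 0.01219 mol.
Photons absorbed: 0.488 × 0.01219 = 0.005949 mol.
Product: Φ × n_abs = 0.0892 × 0.005949 = 5.307e-4 mol.
As a count: 5.307e-4 × 6.022e23 = 3.2e20.

3.2e20 molecules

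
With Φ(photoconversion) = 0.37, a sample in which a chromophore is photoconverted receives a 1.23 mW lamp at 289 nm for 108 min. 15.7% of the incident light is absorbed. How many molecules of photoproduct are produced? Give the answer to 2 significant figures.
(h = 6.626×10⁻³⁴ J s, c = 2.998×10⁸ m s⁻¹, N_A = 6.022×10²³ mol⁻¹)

6.7×10¹⁷ molecules

Photon energy at 289 nm: hc/λ = (6.626×10⁻³⁴)(2.998×10⁸)/(289×10⁻⁹) = 6.874×10⁻¹⁹ J.
Energy delivered: (1.23 mW)(6480 s) = 7.970 J.
Photons incident: 7.970 / 6.874×10⁻¹⁹ = 1.159×10¹⁹, i.e. 1.159×10¹⁹/6.022×10²³ = 1.925×10⁻⁵ mol.
Photons absorbed: 0.157 × 1.925×10⁻⁵ = 3.022×10⁻⁶ mol.
Product: Φ × n_abs = 0.37 × 3.022×10⁻⁶ = 1.118×10⁻⁶ mol.
As a count: 1.118×10⁻⁶ × 6.022×10²³ = 6.7×10¹⁷.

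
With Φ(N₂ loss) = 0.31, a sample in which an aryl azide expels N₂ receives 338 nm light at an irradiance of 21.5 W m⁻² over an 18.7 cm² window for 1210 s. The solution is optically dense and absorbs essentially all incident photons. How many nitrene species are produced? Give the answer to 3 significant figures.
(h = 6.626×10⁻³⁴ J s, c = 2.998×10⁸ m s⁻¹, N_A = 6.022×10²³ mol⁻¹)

2.57×10¹⁹ species

Photon energy at 338 nm: hc/λ = (6.626×10⁻³⁴)(2.998×10⁸)/(338×10⁻⁹) = 5.877×10⁻¹⁹ J.
Energy delivered: (21.5 W m⁻²)(18.7×10⁻⁴ m²)(1210 s) = 48.65 J.
Photons incident: 48.65 / 5.877×10⁻¹⁹ = 8.278×10¹⁹, i.e. 8.278×10¹⁹/6.022×10²³ = 1.375×10⁻⁴ mol.
Product: Φ × n_abs = 0.31 × 1.375×10⁻⁴ = 4.263×10⁻⁵ mol.
As a count: 4.263×10⁻⁵ × 6.022×10²³ = 2.57×10¹⁹.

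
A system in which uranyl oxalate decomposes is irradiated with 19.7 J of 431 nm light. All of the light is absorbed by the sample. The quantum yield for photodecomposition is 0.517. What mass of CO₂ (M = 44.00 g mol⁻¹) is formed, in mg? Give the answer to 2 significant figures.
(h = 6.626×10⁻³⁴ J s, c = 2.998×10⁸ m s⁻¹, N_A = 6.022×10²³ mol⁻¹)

1.6 mg

Photon energy at 431 nm: hc/λ = (6.626×10⁻³⁴)(2.998×10⁸)/(431×10⁻⁹) = 4.609×10⁻¹⁹ J.
Photons incident: 19.7 / 4.609×10⁻¹⁹ = 4.274×10¹⁹, i.e. 4.274×10¹⁹/6.022×10²³ = 7.097×10⁻⁵ mol.
Product: Φ × n_abs = 0.517 × 7.097×10⁻⁵ = 3.669×10⁻⁵ mol.
Mass: 3.669×10⁻⁵ × 44.00 = 0.001614 g = 1.6 mg.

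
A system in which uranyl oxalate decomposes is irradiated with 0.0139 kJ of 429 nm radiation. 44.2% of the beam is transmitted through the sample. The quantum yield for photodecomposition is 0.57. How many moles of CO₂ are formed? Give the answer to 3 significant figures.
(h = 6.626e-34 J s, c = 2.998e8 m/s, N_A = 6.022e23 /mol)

Photon energy at 429 nm: hc/λ = (6.626e-34)(2.998e8)/(429e-9) = 4.630e-19 J.
Incident energy: 0.0139 kJ = 13.9 J.
Photons incident: 13.9 / 4.630e-19 = 3.002e19, i.e. 3.002e19/6.022e23 = 4.985e-5 mol.
Fraction absorbed: 1 − 44.2/100 = 0.5580.
Photons absorbed: 0.5580 × 4.985e-5 = 2.782e-5 mol.
Product: Φ × n_abs = 0.57 × 2.782e-5 = 1.586e-5 mol.

1.59e-5 mol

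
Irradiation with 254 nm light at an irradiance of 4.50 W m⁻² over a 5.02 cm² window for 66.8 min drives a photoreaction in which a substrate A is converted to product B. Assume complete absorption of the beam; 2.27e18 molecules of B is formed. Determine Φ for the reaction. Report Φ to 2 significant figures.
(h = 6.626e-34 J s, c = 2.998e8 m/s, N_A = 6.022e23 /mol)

Φ = 0.20

Product: 2.27e18 / 6.022e23 = 3.770e-6 mol.
Photon energy at 254 nm: hc/λ = (6.626e-34)(2.998e8)/(254e-9) = 7.821e-19 J.
Energy delivered: (4.50 W m⁻²)(5.02e-4 m²)(4008 s) = 9.054 J.
Photons incident: 9.054 / 7.821e-19 = 1.158e19, i.e. 1.158e19/6.022e23 = 1.923e-5 mol.
Φ = 3.770e-6 mol / 1.923e-5 mol photons = 0.20.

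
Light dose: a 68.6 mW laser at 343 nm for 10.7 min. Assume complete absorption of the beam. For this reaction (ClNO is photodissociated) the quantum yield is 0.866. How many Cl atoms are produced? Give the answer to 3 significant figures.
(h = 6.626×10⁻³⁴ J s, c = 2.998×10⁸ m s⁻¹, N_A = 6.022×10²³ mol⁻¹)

Photon energy at 343 nm: hc/λ = (6.626×10⁻³⁴)(2.998×10⁸)/(343×10⁻⁹) = 5.791×10⁻¹⁹ J.
Energy delivered: (68.6 mW)(642 s) = 44.04 J.
Photons incident: 44.04 / 5.791×10⁻¹⁹ = 7.605×10¹⁹, i.e. 7.605×10¹⁹/6.022×10²³ = 1.263×10⁻⁴ mol.
Product: Φ × n_abs = 0.866 × 1.263×10⁻⁴ = 1.094×10⁻⁴ mol.
As a count: 1.094×10⁻⁴ × 6.022×10²³ = 6.59×10¹⁹.

6.59×10¹⁹ atoms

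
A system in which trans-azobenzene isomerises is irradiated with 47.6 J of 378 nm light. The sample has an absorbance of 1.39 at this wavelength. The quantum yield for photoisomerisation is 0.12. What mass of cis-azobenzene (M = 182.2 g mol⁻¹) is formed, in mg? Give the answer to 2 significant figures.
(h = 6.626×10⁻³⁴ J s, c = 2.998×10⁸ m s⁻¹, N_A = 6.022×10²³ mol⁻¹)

3.2 mg

Photon energy at 378 nm: hc/λ = (6.626×10⁻³⁴)(2.998×10⁸)/(378×10⁻⁹) = 5.255×10⁻¹⁹ J.
Photons incident: 47.6 / 5.255×10⁻¹⁹ = 9.058×10¹⁹, i.e. 9.058×10¹⁹/6.022×10²³ = 1.504×10⁻⁴ mol.
Fraction absorbed: 1 − 10^(−1.39) = 0.9593.
Photons absorbed: 0.9593 × 1.504×10⁻⁴ = 1.443×10⁻⁴ mol.
Product: Φ × n_abs = 0.12 × 1.443×10⁻⁴ = 1.732×10⁻⁵ mol.
Mass: 1.732×10⁻⁵ × 182.2 = 0.003156 g = 3.2 mg.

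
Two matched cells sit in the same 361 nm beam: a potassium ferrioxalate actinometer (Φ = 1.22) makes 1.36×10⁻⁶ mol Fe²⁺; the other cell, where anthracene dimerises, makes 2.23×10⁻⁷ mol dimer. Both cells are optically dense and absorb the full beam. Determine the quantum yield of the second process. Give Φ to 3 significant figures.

Photons absorbed by the actinometer: 1.36×10⁻⁶ / 1.22 = 1.115×10⁻⁶ mol.
Φ(unknown) = 2.23×10⁻⁷ / 1.115×10⁻⁶ = 0.200.

Φ = 0.200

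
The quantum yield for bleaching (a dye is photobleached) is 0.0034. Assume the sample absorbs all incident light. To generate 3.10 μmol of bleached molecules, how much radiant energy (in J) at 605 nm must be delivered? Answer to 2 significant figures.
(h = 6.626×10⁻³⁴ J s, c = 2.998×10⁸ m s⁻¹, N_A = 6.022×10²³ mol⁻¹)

Product: 3.10 μmol = 3.10×10⁻⁶ mol.
Photons that must be absorbed: 3.10×10⁻⁶ / 0.0034 = 9.118×10⁻⁴ mol.
Photon energy: hc/λ = 3.283×10⁻¹⁹ J; per mole, 1.977×10⁵ J mol⁻¹.
Energy required: 9.118×10⁻⁴ × 1.977×10⁵ = 180 J.

180 J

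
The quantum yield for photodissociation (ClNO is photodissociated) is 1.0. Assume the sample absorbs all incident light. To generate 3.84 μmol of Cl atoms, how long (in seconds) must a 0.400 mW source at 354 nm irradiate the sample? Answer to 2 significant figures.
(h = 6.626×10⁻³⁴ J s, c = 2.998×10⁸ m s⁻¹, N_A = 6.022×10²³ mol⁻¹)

t ≈ 3200 s

Product: 3.84 μmol = 3.84×10⁻⁶ mol.
Photons that must be absorbed: 3.84×10⁻⁶ / 1.0 = 3.840×10⁻⁶ mol.
Photon energy: hc/λ = 5.612×10⁻¹⁹ J; per mole, 3.380×10⁵ J mol⁻¹.
Energy required: 3.840×10⁻⁶ × 3.380×10⁵ = 1.298 J.
Time: 1.298 J / 0.0004 W = 3200 s.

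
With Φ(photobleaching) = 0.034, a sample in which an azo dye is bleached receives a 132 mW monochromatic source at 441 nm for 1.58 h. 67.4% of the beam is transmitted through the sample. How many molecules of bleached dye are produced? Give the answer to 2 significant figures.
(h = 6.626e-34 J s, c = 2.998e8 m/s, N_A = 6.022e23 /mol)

Photon energy at 441 nm: hc/λ = (6.626e-34)(2.998e8)/(441e-9) = 4.504e-19 J.
Energy delivered: (132 mW)(5688 s) = 750.8 J.
Photons incident: 750.8 / 4.504e-19 = 1.667e21, i.e. 1.667e21/6.022e23 = 0.002768 mol.
Fraction absorbed: 1 − 67.4/100 = 0.3260.
Photons absorbed: 0.3260 × 0.002768 = 9.024e-4 mol.
Product: Φ × n_abs = 0.034 × 9.024e-4 = 3.068e-5 mol.
As a count: 3.068e-5 × 6.022e23 = 1.8e19.

1.8e19 molecules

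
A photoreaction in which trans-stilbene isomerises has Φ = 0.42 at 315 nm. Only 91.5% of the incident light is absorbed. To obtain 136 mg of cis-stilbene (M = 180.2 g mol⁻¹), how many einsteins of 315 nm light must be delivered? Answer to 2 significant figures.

Product: 136 mg / 180.2 g mol⁻¹ = 7.547×10⁻⁴ mol.
Photons that must be absorbed: 7.547×10⁻⁴ / 0.42 = 0.001797 mol.
Incident photons needed: 0.001797 / 0.915 = 0.001964 mol.

0.0020 einstein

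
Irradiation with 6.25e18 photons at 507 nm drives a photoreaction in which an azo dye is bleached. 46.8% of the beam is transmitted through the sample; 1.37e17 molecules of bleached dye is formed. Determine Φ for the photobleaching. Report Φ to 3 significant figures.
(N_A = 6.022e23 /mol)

Φ = 0.0412

Product: 1.37e17 / 6.022e23 = 2.275e-7 mol.
Moles of photons: 6.25e18 / 6.022e23 = 1.038e-5 mol.
Fraction absorbed: 1 − 46.8/100 = 0.5320.
Photons absorbed: 0.5320 × 1.038e-5 = 5.522e-6 mol.
Φ = 2.275e-7 mol / 5.522e-6 mol photons = 0.0412.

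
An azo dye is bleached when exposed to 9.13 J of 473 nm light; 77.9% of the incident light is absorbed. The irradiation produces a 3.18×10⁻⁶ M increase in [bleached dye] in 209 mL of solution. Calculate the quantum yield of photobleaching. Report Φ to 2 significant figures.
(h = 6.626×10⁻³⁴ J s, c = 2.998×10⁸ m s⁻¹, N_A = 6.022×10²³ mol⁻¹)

Φ = 0.024

Product: (3.18×10⁻⁶ M)(0.209 L) = 6.646×10⁻⁷ mol.
Photon energy at 473 nm: hc/λ = (6.626×10⁻³⁴)(2.998×10⁸)/(473×10⁻⁹) = 4.200×10⁻¹⁹ J.
Photons incident: 9.13 / 4.200×10⁻¹⁹ = 2.174×10¹⁹, i.e. 2.174×10¹⁹/6.022×10²³ = 3.610×10⁻⁵ mol.
Photons absorbed: 0.779 × 3.610×10⁻⁵ = 2.812×10⁻⁵ mol.
Φ = 6.646×10⁻⁷ mol / 2.812×10⁻⁵ mol photons = 0.024.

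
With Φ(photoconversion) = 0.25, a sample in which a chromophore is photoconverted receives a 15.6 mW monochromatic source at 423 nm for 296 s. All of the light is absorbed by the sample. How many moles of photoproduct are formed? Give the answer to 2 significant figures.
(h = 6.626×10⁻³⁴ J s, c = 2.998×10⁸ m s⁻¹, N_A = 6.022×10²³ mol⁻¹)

4.1×10⁻⁶ mol

Photon energy at 423 nm: hc/λ = (6.626×10⁻³⁴)(2.998×10⁸)/(423×10⁻⁹) = 4.696×10⁻¹⁹ J.
Energy delivered: (15.6 mW)(296 s) = 4.618 J.
Photons incident: 4.618 / 4.696×10⁻¹⁹ = 9.834×10¹⁸, i.e. 9.834×10¹⁸/6.022×10²³ = 1.633×10⁻⁵ mol.
Product: Φ × n_abs = 0.25 × 1.633×10⁻⁵ = 4.083×10⁻⁶ mol.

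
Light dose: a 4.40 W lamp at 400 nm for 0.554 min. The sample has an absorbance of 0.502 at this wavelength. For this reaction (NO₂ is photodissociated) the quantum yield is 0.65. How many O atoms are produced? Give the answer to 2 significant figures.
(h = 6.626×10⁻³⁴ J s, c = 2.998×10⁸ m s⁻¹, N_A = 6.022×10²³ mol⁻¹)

1.3×10²⁰ atoms

Photon energy at 400 nm: hc/λ = (6.626×10⁻³⁴)(2.998×10⁸)/(400×10⁻⁹) = 4.966×10⁻¹⁹ J.
Energy delivered: (4.40 W)(33.24 s) = 146.3 J.
Photons incident: 146.3 / 4.966×10⁻¹⁹ = 2.946×10²⁰, i.e. 2.946×10²⁰/6.022×10²³ = 4.892×10⁻⁴ mol.
Fraction absorbed: 1 − 10^(−0.502) = 0.6852.
Photons absorbed: 0.6852 × 4.892×10⁻⁴ = 3.352×10⁻⁴ mol.
Product: Φ × n_abs = 0.65 × 3.352×10⁻⁴ = 2.179×10⁻⁴ mol.
As a count: 2.179×10⁻⁴ × 6.022×10²³ = 1.3×10²⁰.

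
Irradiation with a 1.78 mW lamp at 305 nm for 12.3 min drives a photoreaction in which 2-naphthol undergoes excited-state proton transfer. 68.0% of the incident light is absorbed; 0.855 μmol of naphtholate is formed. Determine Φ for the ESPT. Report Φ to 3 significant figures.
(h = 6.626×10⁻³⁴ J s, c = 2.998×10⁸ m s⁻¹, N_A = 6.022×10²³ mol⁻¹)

Product: 0.855 μmol = 8.55×10⁻⁷ mol.
Photon energy at 305 nm: hc/λ = (6.626×10⁻³⁴)(2.998×10⁸)/(305×10⁻⁹) = 6.513×10⁻¹⁹ J.
Energy delivered: (1.78 mW)(738 s) = 1.314 J.
Photons incident: 1.314 / 6.513×10⁻¹⁹ = 2.018×10¹⁸, i.e. 2.018×10¹⁸/6.022×10²³ = 3.351×10⁻⁶ mol.
Photons absorbed: 0.680 × 3.351×10⁻⁶ = 2.279×10⁻⁶ mol.
Φ = 8.55×10⁻⁷ mol / 2.279×10⁻⁶ mol photons = 0.375.

Φ = 0.375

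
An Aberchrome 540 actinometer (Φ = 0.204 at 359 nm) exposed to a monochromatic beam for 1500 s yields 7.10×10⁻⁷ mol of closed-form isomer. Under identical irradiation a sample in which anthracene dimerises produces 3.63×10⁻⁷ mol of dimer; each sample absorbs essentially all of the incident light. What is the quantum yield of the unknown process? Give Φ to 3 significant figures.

Φ = 0.104

Photons absorbed by the actinometer: 7.10×10⁻⁷ / 0.204 = 3.480×10⁻⁶ mol.
Φ(unknown) = 3.63×10⁻⁷ / 3.480×10⁻⁶ = 0.104.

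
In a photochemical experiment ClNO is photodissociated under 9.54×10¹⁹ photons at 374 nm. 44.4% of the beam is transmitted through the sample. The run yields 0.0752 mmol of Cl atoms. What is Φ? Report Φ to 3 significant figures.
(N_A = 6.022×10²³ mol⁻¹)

Φ = 0.854

Product: 0.0752 mmol = 7.52×10⁻⁵ mol.
Moles of photons: 9.54×10¹⁹ / 6.022×10²³ = 1.584×10⁻⁴ mol.
Fraction absorbed: 1 − 44.4/100 = 0.5560.
Photons absorbed: 0.5560 × 1.584×10⁻⁴ = 8.807×10⁻⁵ mol.
Φ = 7.52×10⁻⁵ mol / 8.807×10⁻⁵ mol photons = 0.854.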